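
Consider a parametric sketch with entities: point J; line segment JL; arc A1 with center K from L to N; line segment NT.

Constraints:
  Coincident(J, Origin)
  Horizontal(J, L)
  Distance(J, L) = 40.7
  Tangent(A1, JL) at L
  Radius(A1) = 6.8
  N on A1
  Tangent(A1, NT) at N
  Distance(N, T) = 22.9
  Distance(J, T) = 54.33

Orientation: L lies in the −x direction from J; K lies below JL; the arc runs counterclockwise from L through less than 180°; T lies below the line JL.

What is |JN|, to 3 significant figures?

48.1

Checks: ∠(KL, LJ) = 90.00° ✓; |KN| = 6.800 ✓; ∠(KN, NT) = 90.00° ✓; |NT| = 22.90 ✓; |JT| = 54.33 ✓.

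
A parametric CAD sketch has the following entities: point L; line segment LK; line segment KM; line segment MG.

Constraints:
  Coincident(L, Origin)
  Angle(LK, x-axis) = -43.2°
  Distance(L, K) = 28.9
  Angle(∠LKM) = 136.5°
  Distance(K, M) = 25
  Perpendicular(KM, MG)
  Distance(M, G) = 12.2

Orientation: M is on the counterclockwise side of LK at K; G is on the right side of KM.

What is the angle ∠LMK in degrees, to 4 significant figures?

23.40°

L is at the origin; LK runs at -43.2° with length 28.9, so K = 28.9·(cos -43.2°, sin -43.2°) = (21.07, -19.78). ∠LKM = 136.5°, so KM runs at -43.2° + (180° − 136.5°) = 0.3000° from the x-axis; with |KM| = 25.0, M = K + 25.0·(cos 0.3000°, sin 0.3000°) = (46.07, -19.65). Then cos ∠LMK = ML·MK / (|ML||MK|), giving 23.40°.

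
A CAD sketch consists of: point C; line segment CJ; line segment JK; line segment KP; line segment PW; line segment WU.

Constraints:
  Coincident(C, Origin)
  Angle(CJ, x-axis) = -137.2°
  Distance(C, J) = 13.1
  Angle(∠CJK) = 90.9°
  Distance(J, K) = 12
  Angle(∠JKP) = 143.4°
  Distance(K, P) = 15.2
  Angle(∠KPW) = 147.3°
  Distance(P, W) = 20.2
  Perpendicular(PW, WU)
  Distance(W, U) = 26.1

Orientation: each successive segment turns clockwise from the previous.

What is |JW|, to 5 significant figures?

42.001

∠JKP = 143.4° gives KP at 97.100° from the x-axis; with |KP| = 15.2, P = (-19.781, 14.858). ∠KPW = 147.3° gives PW at 64.400° from the x-axis; with |PW| = 20.2, W = (-11.053, 33.075). Then |JW| = |W − J| = 42.001.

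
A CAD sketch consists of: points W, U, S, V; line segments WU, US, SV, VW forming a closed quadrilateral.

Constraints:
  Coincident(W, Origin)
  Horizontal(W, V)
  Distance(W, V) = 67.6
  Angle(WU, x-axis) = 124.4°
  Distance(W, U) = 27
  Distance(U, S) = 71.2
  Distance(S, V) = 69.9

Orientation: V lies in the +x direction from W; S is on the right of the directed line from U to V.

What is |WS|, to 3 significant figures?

45.0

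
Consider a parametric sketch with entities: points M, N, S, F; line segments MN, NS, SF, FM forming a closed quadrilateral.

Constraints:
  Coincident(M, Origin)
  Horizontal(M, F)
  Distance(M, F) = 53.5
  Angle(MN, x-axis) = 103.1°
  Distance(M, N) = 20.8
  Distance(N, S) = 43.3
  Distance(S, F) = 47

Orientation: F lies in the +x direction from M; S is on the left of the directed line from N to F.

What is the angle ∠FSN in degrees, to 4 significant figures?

85.99°

M is at the origin; MF is horizontal with |MF| = 53.5 and F in +x, so F = (53.5, 0). MN runs at 103.1° with |MN| = 20.8, so N = (-4.714, 20.26). S is determined by |NS| = 43.3 and |SF| = 47.0 together: it lies at the intersection of circle(N, 43.3) and circle(F, 47.0). With |NF| = 61.64, the foot of the radical line on NF is 28.11 from N and the perpendicular offset is √(43.3² − 28.11²) = 32.94. Taking the left-of-NF solution: S = (32.66, 42.13).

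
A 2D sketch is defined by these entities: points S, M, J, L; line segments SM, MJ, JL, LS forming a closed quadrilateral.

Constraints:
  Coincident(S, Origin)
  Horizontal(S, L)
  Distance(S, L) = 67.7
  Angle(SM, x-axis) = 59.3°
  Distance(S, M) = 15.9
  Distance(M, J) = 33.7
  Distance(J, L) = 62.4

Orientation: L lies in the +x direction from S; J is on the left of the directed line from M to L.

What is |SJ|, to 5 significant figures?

49.573

Checks: |MJ| = 33.70 ✓; |JL| = 62.40 ✓.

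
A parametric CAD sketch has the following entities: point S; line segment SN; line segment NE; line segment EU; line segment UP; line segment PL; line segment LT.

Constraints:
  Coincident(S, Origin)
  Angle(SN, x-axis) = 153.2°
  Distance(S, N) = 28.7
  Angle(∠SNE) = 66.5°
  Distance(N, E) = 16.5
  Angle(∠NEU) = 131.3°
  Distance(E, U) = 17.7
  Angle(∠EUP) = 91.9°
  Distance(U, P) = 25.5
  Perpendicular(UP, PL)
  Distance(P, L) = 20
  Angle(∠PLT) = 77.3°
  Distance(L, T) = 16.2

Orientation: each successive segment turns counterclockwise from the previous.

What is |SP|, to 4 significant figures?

4.804

S is at the origin; SN runs at 153.2° with length 28.7, so N = (-25.62, 12.94). ∠SNE = 66.5° gives NE at -93.30° from the x-axis; with |NE| = 16.5, E = (-26.57, -3.532). ∠NEU = 131.3° gives EU at -44.60° from the x-axis; with |EU| = 17.7, U = (-13.96, -15.96). ∠EUP = 91.9° gives UP at 43.50° from the x-axis; with |UP| = 25.5, P = (4.533, 1.592). Then |SP| = |P − S| = 4.804.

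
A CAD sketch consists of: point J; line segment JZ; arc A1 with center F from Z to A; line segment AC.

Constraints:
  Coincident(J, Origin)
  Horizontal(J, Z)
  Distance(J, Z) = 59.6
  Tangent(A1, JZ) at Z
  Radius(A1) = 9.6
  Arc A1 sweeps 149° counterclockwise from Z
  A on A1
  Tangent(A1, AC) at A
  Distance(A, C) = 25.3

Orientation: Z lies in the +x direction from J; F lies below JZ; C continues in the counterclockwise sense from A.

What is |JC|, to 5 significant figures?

82.343

J is at the origin; J and Z share the same y with |JZ| = 59.6 and Z on the +x side, so Z = (59.600, 0.0000). Since A1 is tangent to JZ there, FZ ⟂ JZ, so F = Z + (0, -9.6) = (59.600, -9.6000). On A1, Z sits at bearing 90° from F; a 149° counterclockwise sweep puts A at bearing 239°, so A = F + 9.6·(cos 239°, sin 239°) = (54.656, -17.829). Since A1 is tangent to AC there, FA ⟂ AC, so AC runs along (−sin 239°, cos 239°); with |AC| = 25.3, C = (76.342, -30.859). Then |JC| = |C − J| = 82.343.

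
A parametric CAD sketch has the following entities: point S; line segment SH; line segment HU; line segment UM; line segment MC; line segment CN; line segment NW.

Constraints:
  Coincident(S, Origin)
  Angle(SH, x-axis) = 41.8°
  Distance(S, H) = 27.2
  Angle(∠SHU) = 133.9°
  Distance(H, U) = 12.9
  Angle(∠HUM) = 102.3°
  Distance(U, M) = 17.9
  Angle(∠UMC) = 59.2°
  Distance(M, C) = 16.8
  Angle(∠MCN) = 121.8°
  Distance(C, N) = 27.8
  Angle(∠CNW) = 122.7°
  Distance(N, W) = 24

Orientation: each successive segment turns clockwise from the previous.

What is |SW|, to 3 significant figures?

59.8

S is at the origin; SH runs at 41.8° with length 27.2, so H = (20.3, 18.1). ∠SHU = 133.9° gives HU at -4.30° from the x-axis; with |HU| = 12.9, U = (33.1, 17.2). ∠HUM = 102.3° gives UM at -82.0° from the x-axis; with |UM| = 17.9, M = (35.6, -0.563). ∠UMC = 59.2° gives MC at 157° from the x-axis; with |MC| = 16.8, C = (20.1, 5.95). ∠MCN = 121.8° gives CN at 99.0° from the x-axis; with |CN| = 27.8, N = (15.8, 33.4). ∠CNW = 122.7° gives NW at 41.7° from the x-axis; with |NW| = 24.0, W = (33.7, 49.4). Then |SW| = |W − S| = 59.8.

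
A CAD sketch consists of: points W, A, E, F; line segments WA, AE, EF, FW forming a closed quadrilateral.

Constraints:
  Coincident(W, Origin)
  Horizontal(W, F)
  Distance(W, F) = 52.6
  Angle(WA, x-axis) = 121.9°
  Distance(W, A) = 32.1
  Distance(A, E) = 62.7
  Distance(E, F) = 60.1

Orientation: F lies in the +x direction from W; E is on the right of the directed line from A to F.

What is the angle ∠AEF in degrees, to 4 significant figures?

74.91°

Checks: |AE| = 62.70 ✓; |EF| = 60.10 ✓.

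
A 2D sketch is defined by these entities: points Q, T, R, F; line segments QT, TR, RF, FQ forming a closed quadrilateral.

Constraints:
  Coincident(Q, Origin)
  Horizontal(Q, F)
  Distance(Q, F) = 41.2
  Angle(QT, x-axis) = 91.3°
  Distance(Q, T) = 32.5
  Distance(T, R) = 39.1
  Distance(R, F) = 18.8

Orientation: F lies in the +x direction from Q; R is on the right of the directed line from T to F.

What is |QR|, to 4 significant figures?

22.45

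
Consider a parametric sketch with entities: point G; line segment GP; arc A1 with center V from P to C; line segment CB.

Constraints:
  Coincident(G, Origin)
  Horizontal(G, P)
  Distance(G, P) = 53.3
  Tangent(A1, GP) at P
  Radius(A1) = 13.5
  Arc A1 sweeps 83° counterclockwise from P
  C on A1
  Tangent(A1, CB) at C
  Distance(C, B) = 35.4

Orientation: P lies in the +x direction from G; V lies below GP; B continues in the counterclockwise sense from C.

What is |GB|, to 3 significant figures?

58.9

G is at the origin; G and P share the same y with |GP| = 53.3 and P on the +x side, so P = (53.3, 0.00). A1 meets GP tangentially, so VP is at right angles to GP, so V = P + (0, -13.5) = (53.3, -13.5). On A1, P sits at bearing 90° from V; an 83° counterclockwise sweep puts C at bearing 173°, so C = V + 13.5·(cos 173°, sin 173°) = (39.9, -11.9). A1 meets CB tangentially, so VC is at right angles to CB, so CB runs along (−sin 173°, cos 173°); with |CB| = 35.4, B = (35.6, -47.0). Then |GB| = |B − G| = 58.9.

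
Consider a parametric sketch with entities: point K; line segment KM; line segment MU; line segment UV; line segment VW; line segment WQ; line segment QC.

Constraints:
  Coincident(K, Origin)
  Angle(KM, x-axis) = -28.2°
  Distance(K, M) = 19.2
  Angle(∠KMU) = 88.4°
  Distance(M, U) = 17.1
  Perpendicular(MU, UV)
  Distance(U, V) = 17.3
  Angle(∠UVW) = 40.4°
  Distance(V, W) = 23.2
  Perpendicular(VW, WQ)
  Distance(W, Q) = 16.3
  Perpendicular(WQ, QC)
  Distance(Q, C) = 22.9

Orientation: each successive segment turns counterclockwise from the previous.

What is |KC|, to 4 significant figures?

31.45

K is at the origin; KM runs at -28.2° with length 19.2, so M = (16.92, -9.073). ∠KMU = 88.4° gives MU at 63.40° from the x-axis; with |MU| = 17.1, U = (24.58, 6.217). The perpendicularity gives UV at right angles to MU, so UV runs at 153.4°; with |UV| = 17.3, V = (9.109, 13.96). ∠UVW = 40.4° gives VW at -67.00° from the x-axis; with |VW| = 23.2, W = (18.17, -7.392). The perpendicularity gives WQ at right angles to VW, so WQ runs at 23.00°; with |WQ| = 16.3, Q = (33.18, -1.024). WQ ⟂ QC, so QC runs at 113.0°; with |QC| = 22.9, C = (24.23, 20.06). Then |KC| = |C − K| = 31.45.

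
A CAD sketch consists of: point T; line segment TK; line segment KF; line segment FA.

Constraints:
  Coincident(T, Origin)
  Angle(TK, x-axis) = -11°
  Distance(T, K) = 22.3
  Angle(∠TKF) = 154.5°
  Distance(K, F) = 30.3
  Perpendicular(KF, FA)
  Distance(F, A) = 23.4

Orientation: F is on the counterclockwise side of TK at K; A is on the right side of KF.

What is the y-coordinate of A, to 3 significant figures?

-19.3

T is at the origin; TK runs at -11.0° with length 22.3, so K = 22.3·(cos -11.0°, sin -11.0°) = (21.9, -4.26). ∠TKF = 154.5°, so KF runs at -11.0° + (180° − 154.5°) = 14.5° from the x-axis; with |KF| = 30.3, F = K + 30.3·(cos 14.5°, sin 14.5°) = (51.2, 3.33). KF ⟂ FA; with |FA| = 23.4 on the right of KF, A = F + 23.4·(0.250, -0.968) = (57.1, -19.3). So A.y = -19.3.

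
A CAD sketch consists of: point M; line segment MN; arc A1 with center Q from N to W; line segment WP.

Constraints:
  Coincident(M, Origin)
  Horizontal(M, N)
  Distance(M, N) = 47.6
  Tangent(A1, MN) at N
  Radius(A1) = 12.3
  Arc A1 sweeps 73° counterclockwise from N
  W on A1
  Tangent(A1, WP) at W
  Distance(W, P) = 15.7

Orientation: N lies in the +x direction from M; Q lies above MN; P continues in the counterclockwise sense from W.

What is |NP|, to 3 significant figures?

28.8

M is at the origin; MN is horizontal with |MN| = 47.6 and N on the +x side, so N = (47.6, 0.00). The tangent condition forces QN to be normal to MN, so Q = N + (0, 12.3) = (47.6, 12.3). On A1, N sits at bearing -90° from Q; a 73° counterclockwise sweep puts W at bearing -17°, so W = Q + 12.3·(cos -17°, sin -17°) = (59.4, 8.70). Tangency of A1 to WP means the radius QW is perpendicular to WP, so WP runs along (−sin -17°, cos -17°); with |WP| = 15.7, P = (64.0, 23.7). Then |NP| = |P − N| = 28.8.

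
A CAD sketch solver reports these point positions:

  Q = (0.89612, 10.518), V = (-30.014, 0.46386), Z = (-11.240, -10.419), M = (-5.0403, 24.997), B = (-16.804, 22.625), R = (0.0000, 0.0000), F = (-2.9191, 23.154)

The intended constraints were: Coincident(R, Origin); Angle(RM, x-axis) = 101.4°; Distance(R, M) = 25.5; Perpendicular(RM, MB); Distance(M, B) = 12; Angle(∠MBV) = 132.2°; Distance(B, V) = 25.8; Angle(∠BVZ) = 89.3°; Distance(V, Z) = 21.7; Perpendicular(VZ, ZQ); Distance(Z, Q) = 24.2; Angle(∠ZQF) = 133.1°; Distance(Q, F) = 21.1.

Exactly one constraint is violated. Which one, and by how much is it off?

Distance(Q, F) = 21.1 — off by 7.90.

R = (0.00, 0.00) ✓; RM at 101.4° ✓; |RM| = 25.50 ✓; ∠(RM, MB) = 90.00° ✓; |MB| = 12.00 ✓; ∠MBV = 132.2° ✓; |BV| = 25.80 ✓; ∠BVZ = 89.30° ✓; |VZ| = 21.70 ✓; ∠(VZ, ZQ) = 90.00° ✓; |ZQ| = 24.20 ✓; ∠ZQF = 133.1° ✓; |QF| = 13.20 ✗.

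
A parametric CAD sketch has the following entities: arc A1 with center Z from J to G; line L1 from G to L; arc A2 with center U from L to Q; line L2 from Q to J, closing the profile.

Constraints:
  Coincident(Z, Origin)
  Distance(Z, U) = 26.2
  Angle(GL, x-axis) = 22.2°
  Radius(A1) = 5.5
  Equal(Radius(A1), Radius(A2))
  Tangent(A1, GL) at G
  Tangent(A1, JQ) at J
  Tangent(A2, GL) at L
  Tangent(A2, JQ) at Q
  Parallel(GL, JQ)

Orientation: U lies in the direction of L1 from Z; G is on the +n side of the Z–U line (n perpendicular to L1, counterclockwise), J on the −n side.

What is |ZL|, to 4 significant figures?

26.77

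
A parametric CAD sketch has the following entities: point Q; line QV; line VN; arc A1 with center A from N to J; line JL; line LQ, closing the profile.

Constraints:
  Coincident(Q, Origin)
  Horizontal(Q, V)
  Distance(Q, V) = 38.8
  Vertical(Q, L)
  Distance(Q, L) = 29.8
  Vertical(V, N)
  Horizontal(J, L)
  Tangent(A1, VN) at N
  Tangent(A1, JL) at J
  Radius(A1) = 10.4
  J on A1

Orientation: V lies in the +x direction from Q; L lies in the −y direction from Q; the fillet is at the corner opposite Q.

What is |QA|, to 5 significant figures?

34.394

Q is at the origin; QV is horizontal with |QV| = 38.8 and V on the +x side, so V = (38.800, 0.0000). QL is vertical with |QL| = 29.8 and L on the −y side, so L = (0.0000, -29.800). The virtual corner opposite Q is at (38.800, -29.800). Tangency of A1 to VN means the radius AN is perpendicular to VN and since A1 is tangent to JL there, AJ ⟂ JL, with radius 10.4, so the center A sits 10.4 in from both sides at A = (28.400, -19.400). Then |QA| = |A − Q| = 34.394.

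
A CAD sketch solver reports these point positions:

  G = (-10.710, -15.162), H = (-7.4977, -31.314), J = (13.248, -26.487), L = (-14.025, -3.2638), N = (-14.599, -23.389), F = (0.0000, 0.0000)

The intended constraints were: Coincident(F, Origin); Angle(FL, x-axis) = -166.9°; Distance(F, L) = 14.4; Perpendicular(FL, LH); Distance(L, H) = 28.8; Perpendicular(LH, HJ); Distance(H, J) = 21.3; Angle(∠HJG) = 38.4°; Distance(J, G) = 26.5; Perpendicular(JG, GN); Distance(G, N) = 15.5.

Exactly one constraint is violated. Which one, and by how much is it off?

Distance(G, N) = 15.5 — off by 6.40.

F = (0.00, 0.00) ✓; FL at -166.9° ✓; |FL| = 14.40 ✓; ∠(FL, LH) = 90.00° ✓; |LH| = 28.80 ✓; ∠(LH, HJ) = 90.00° ✓; |HJ| = 21.30 ✓; ∠HJG = 38.40° ✓; |JG| = 26.50 ✓; ∠(JG, GN) = 90.00° ✓; |GN| = 9.100 ✗.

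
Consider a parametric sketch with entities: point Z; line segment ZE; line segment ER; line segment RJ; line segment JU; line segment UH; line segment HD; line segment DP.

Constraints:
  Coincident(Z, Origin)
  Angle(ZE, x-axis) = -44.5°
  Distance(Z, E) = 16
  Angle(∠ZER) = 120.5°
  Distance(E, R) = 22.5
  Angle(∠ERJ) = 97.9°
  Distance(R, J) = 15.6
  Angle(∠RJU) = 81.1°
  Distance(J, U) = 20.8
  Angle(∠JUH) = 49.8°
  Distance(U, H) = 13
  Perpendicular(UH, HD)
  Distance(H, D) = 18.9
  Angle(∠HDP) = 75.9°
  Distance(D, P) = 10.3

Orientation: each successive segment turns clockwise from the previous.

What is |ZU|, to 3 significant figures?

12.0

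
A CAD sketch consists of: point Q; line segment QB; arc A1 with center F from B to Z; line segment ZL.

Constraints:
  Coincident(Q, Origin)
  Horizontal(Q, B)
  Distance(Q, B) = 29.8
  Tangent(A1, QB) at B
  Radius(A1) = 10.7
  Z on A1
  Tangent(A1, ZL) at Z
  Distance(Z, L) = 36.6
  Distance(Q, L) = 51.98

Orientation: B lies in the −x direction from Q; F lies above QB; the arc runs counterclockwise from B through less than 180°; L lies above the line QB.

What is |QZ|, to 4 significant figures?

22.12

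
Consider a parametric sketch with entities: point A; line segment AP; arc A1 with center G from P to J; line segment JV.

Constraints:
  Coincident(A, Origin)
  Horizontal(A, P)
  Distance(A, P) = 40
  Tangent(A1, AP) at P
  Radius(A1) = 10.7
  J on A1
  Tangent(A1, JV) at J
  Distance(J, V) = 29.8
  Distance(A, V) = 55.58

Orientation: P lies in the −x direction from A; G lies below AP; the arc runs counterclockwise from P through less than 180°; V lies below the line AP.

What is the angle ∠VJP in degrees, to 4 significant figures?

121.7°

A is at the origin; AP is horizontal with |AP| = 40.0 and P on the −x side, so P = (-40.00, 0.000). Tangency of A1 to AP means the radius GP is perpendicular to AP, so G = P + (0, -10.7) = (-40.00, -10.70). Since GJ ⟂ JV (tangency), |GV| = √(10.7² + 29.8²) = 31.66 regardless of where J sits on A1. So V lies on both circle(A, 55.58) and circle(G, 31.66); the below-AP intersection is V = (-36.24, -42.14). J is the foot of the tangent from V: J = (-49.57, -15.49).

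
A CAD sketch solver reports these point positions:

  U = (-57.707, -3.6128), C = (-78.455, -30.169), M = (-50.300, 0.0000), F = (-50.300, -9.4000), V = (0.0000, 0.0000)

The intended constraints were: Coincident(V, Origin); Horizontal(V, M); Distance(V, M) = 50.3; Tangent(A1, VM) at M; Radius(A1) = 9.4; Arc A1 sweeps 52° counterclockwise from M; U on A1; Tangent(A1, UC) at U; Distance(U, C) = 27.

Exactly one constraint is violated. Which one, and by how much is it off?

Distance(U, C) = 27 — off by 6.70.

V = (0.00, 0.00) ✓; V.y = 0.00, M.y = 0.00 ✓; |VM| = 50.30 ✓; ∠(FM, MV) = 90.00° ✓; |FM| = 9.400 ✓; bearing(F→U) − bearing(F→M) = 52.00° ✓; |FU| = 9.400 ✓; ∠(FU, UC) = 90.00° ✓; |UC| = 33.70 ✗.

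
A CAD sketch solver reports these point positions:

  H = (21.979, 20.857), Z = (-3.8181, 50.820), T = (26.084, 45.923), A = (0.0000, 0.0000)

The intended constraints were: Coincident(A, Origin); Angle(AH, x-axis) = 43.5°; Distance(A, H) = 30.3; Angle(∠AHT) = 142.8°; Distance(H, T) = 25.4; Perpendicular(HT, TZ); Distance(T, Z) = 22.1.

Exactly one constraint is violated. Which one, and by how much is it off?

Distance(T, Z) = 22.1 — off by 8.20.

A = (0.00, 0.00) ✓; AH at 43.50° ✓; |AH| = 30.30 ✓; ∠AHT = 142.8° ✓; |HT| = 25.40 ✓; ∠(HT, TZ) = 90.00° ✓; |TZ| = 30.30 ✗.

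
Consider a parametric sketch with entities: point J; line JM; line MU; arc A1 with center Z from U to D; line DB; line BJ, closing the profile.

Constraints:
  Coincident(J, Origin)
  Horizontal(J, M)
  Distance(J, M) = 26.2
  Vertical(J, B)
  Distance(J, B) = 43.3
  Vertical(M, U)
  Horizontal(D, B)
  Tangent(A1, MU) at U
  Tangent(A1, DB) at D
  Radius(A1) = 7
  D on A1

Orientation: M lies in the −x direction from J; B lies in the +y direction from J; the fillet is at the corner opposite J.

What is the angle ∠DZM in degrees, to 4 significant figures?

169.1°

J is at the origin; J and M share the same y with |JM| = 26.2 and M on the −x side, so M = (-26.20, 0.000). JB is vertical with |JB| = 43.3 and B on the +y side, so B = (0.000, 43.30). The virtual corner opposite J is at (-26.20, 43.30). A1 meets MU tangentially, so ZU is at right angles to MU and the tangent condition forces ZD to be normal to DB, with radius 7.0, so the center Z sits 7.0 in from both sides at Z = (-19.20, 36.30). That places the tangent points at U = (-26.20, 36.30) on MU and D = (-19.20, 43.30) on DB. Then cos ∠DZM = ZD·ZM / (|ZD||ZM|), giving 169.1°.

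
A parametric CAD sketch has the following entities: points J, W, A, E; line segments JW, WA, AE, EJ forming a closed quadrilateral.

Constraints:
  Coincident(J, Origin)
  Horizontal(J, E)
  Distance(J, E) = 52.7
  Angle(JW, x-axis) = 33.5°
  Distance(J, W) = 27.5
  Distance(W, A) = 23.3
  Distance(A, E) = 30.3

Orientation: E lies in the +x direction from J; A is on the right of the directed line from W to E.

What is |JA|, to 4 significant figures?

24.87

Checks: JW at 33.50° ✓; |WA| = 23.30 ✓; |AE| = 30.30 ✓.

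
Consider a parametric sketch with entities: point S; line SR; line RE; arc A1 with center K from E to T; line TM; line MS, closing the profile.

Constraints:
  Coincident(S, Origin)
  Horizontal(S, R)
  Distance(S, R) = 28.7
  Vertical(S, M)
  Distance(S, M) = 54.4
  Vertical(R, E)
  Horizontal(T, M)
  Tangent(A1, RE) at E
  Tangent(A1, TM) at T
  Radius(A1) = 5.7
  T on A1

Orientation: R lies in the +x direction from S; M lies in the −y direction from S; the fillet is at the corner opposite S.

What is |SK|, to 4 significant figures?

53.86

S is at the origin; S and R share the same y with |SR| = 28.7 and R on the +x side, so R = (28.70, 0.000). SM is vertical with |SM| = 54.4 and M on the −y side, so M = (0.000, -54.40). The virtual corner opposite S is at (28.70, -54.40). A1 meets RE tangentially, so KE is at right angles to RE and tangency of A1 to TM means the radius KT is perpendicular to TM, with radius 5.7, so the center K sits 5.7 in from both sides at K = (23.00, -48.70). Then |SK| = |K − S| = 53.86.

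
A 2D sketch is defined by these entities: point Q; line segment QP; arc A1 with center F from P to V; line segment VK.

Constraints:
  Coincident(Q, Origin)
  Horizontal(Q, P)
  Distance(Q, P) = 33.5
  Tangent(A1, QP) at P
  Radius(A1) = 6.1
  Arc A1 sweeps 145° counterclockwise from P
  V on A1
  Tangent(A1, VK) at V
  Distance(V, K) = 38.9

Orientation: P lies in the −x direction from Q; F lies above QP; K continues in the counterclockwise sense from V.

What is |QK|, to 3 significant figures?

70.3

Q is at the origin; QP is horizontal with |QP| = 33.5 and P on the −x side, so P = (-33.5, 0.00). Tangency of A1 to QP means the radius FP is perpendicular to QP, so F = P + (0, 6.1) = (-33.5, 6.10). On A1, P sits at bearing -90° from F; a 145° counterclockwise sweep puts V at bearing 55°, so V = F + 6.1·(cos 55°, sin 55°) = (-30.0, 11.1). A1 meets VK tangentially, so FV is at right angles to VK, so VK runs along (−sin 55°, cos 55°); with |VK| = 38.9, K = (-61.9, 33.4). Then |QK| = |K − Q| = 70.3.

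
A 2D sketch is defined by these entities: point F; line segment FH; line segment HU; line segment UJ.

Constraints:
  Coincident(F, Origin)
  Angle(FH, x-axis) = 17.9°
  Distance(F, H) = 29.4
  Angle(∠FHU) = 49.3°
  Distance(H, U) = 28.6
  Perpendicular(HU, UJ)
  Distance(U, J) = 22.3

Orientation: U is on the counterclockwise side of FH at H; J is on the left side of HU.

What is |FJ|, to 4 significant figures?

9.428

F is at the origin; FH runs at 17.9° with length 29.4, so H = 29.4·(cos 17.9°, sin 17.9°) = (27.98, 9.036). ∠FHU = 49.3°, so HU runs at 17.9° + (180° − 49.3°) = 148.6° from the x-axis; with |HU| = 28.6, U = H + 28.6·(cos 148.6°, sin 148.6°) = (3.565, 23.94). The perpendicularity gives UJ at right angles to HU; with |UJ| = 22.3 on the left of HU, J = U + 22.3·(-0.5210, -0.8536) = (-8.053, 4.903). Then |FJ| = |J − F| = 9.428.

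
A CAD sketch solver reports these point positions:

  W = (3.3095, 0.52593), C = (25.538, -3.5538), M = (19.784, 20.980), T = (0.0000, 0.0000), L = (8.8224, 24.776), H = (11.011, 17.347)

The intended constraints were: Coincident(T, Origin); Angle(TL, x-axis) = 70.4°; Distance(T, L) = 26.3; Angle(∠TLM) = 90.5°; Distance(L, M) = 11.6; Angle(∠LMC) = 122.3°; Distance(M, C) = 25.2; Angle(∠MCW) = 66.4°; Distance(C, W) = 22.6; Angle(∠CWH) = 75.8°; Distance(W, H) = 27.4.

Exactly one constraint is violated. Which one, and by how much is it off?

Distance(W, H) = 27.4 — off by 8.90.

T = (0.00, 0.00) ✓; TL at 70.40° ✓; |TL| = 26.30 ✓; ∠TLM = 90.50° ✓; |LM| = 11.60 ✓; ∠LMC = 122.3° ✓; |MC| = 25.20 ✓; ∠MCW = 66.40° ✓; |CW| = 22.60 ✓; ∠CWH = 75.80° ✓; |WH| = 18.50 ✗.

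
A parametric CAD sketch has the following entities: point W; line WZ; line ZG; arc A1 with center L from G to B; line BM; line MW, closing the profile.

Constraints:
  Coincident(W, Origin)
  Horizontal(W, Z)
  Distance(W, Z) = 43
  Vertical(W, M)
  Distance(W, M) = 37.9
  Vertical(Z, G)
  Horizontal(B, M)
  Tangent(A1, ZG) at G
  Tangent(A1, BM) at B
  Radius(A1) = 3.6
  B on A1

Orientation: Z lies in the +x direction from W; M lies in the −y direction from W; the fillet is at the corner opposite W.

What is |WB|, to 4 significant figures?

54.67

The virtual corner opposite W is at (43.00, -37.90). A1 meets ZG tangentially, so LG is at right angles to ZG and A1 meets BM tangentially, so LB is at right angles to BM, with radius 3.6, so the center L sits 3.6 in from both sides at L = (39.40, -34.30). That places the tangent points at G = (43.00, -34.30) on ZG and B = (39.40, -37.90) on BM. Then |WB| = |B − W| = 54.67.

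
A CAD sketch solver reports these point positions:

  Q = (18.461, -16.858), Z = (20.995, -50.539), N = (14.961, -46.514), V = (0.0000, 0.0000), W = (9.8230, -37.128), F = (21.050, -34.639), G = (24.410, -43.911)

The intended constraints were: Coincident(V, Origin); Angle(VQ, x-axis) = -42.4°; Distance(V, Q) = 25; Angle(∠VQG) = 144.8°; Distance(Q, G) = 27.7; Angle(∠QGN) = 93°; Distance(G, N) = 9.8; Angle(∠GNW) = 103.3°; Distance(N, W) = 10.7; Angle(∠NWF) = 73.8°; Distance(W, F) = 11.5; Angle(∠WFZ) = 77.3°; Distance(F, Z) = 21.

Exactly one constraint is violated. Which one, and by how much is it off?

Distance(F, Z) = 21 — off by 5.10.

V = (0.00, 0.00) ✓; VQ at -42.40° ✓; |VQ| = 25.00 ✓; ∠VQG = 144.8° ✓; |QG| = 27.70 ✓; ∠QGN = 93.00° ✓; |GN| = 9.801 ✓; ∠GNW = 103.3° ✓; |NW| = 10.70 ✓; ∠NWF = 73.80° ✓; |WF| = 11.50 ✓; ∠WFZ = 77.30° ✓; |FZ| = 15.90 ✗.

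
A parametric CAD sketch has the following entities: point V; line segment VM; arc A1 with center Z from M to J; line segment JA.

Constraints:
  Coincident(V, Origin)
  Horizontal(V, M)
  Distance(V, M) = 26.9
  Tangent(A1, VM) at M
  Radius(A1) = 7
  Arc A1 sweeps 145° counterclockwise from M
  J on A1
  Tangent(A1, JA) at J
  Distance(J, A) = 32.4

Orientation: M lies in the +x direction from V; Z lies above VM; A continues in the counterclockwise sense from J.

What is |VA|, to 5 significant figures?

31.622

On A1, M sits at bearing -90° from Z; a 145° counterclockwise sweep puts J at bearing 55°, so J = Z + 7.0·(cos 55°, sin 55°) = (30.915, 12.734). Tangency of A1 to JA means the radius ZJ is perpendicular to JA, so JA runs along (−sin 55°, cos 55°); with |JA| = 32.4, A = (4.3745, 31.318). Then |VA| = |A − V| = 31.622.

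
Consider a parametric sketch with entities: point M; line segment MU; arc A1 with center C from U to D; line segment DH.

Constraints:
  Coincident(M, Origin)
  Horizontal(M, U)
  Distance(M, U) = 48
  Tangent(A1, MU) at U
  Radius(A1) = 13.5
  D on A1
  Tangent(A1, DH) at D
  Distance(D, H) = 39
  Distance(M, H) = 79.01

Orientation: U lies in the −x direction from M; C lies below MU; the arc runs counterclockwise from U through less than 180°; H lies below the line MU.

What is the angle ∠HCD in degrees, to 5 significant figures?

70.907°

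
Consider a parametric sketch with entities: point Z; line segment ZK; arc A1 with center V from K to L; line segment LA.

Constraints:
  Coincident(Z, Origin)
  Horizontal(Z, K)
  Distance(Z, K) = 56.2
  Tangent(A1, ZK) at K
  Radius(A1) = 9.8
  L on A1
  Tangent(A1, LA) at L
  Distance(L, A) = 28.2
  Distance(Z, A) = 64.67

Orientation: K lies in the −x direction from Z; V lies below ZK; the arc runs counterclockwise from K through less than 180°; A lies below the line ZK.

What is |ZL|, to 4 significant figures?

66.41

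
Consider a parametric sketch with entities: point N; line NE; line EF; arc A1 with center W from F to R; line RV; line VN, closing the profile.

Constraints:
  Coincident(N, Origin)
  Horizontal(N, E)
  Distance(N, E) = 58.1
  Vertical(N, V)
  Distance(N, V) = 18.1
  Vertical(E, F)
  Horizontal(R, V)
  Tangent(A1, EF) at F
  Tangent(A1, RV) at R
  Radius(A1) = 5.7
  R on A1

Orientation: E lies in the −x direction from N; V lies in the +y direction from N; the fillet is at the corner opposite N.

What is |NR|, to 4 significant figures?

55.44

The virtual corner opposite N is at (-58.10, 18.10). Tangency of A1 to EF means the radius WF is perpendicular to EF and since A1 is tangent to RV there, WR ⟂ RV, with radius 5.7, so the center W sits 5.7 in from both sides at W = (-52.40, 12.40). That places the tangent points at F = (-58.10, 12.40) on EF and R = (-52.40, 18.10) on RV. Then |NR| = |R − N| = 55.44.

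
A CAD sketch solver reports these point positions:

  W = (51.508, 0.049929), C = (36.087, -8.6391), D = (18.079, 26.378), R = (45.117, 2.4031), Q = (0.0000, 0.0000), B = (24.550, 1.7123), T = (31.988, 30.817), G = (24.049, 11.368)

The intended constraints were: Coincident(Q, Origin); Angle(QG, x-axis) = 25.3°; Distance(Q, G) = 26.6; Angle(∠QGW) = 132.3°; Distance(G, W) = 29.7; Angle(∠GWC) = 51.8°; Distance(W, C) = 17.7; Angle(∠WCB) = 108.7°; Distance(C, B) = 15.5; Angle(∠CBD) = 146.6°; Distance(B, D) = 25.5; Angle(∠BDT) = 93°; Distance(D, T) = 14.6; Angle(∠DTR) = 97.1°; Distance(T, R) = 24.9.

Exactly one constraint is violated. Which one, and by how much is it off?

Distance(T, R) = 24.9 — off by 6.40.

Q = (0.00, 0.00) ✓; QG at 25.30° ✓; |QG| = 26.60 ✓; ∠QGW = 132.3° ✓; |GW| = 29.70 ✓; ∠GWC = 51.80° ✓; |WC| = 17.70 ✓; ∠WCB = 108.7° ✓; |CB| = 15.50 ✓; ∠CBD = 146.6° ✓; |BD| = 25.50 ✓; ∠BDT = 93.00° ✓; |DT| = 14.60 ✓; ∠DTR = 97.10° ✓; |TR| = 31.30 ✗.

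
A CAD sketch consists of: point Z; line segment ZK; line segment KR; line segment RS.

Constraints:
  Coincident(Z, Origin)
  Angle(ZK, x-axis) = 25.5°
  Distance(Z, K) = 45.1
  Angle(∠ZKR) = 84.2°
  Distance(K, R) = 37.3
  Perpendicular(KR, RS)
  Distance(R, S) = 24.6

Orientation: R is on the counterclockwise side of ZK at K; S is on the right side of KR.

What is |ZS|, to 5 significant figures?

76.799

Z is at the origin; ZK runs at 25.5° with length 45.1, so K = 45.1·(cos 25.5°, sin 25.5°) = (40.707, 19.416). ∠ZKR = 84.2°, so KR runs at 25.5° + (180° − 84.2°) = 121.30° from the x-axis; with |KR| = 37.3, R = K + 37.3·(cos 121.30°, sin 121.30°) = (21.329, 51.287). KR is perpendicular to RS; with |RS| = 24.6 on the right of KR, S = R + 24.6·(0.85446, 0.51952) = (42.348, 64.068). Then |ZS| = |S − Z| = 76.799.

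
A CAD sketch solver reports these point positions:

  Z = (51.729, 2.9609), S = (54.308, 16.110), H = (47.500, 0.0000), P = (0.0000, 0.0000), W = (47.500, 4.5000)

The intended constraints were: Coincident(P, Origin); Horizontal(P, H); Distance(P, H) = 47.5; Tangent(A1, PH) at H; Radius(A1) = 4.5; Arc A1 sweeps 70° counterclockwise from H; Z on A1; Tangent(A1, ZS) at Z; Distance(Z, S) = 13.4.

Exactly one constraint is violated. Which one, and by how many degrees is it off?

Tangent(A1, ZS) at Z — off by 8.90°.

P = (0.00, 0.00) ✓; P.y = 0.00, H.y = 0.00 ✓; |PH| = 47.50 ✓; ∠(WH, HP) = 90.00° ✓; |WH| = 4.500 ✓; bearing(W→Z) − bearing(W→H) = 70.00° ✓; |WZ| = 4.500 ✓; ∠(WZ, ZS) = 81.10° ✗; |ZS| = 13.40 ✓.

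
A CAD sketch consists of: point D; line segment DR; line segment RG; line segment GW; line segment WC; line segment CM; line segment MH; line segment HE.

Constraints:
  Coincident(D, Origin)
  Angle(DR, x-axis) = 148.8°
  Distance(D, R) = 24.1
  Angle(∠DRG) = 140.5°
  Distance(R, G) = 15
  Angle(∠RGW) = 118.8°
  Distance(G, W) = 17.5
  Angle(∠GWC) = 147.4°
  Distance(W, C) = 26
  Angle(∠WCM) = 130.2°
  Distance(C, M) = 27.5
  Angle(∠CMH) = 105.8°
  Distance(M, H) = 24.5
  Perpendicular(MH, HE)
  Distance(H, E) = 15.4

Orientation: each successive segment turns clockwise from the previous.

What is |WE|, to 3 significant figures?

37.0

∠CMH = 105.8° gives MH at -108° from the x-axis; with |MH| = 24.5, H = (26.1, 7.88). MH ⟂ HE, so HE runs at 162°; with |HE| = 15.4, E = (11.5, 12.8). Then |WE| = |E − W| = 37.0.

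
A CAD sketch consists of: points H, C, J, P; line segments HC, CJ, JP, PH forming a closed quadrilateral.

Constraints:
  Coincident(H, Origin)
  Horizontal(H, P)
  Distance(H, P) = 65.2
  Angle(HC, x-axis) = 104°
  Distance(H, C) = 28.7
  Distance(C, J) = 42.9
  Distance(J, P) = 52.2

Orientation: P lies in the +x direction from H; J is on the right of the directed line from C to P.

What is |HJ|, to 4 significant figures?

16.92

Checks: |CJ| = 42.90 ✓; |JP| = 52.20 ✓.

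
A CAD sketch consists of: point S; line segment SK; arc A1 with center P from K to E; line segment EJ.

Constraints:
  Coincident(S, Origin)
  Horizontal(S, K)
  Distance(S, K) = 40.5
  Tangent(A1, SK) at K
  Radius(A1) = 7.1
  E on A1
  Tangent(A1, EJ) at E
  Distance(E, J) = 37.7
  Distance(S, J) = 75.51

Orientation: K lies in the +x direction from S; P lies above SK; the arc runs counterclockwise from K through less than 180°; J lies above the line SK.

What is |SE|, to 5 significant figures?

46.567

S is at the origin; S and K share the same y with |SK| = 40.5 and K on the +x side, so K = (40.500, 0.0000). Since A1 is tangent to SK there, PK ⟂ SK, so P = K + (0, 7.1) = (40.500, 7.1000). Since PE ⟂ EJ (tangency), |PJ| = √(7.1² + 37.7²) = 38.363 regardless of where E sits on A1. So J lies on both circle(S, 75.51) and circle(P, 38.363); the above-SK intersection is J = (66.985, 34.853). E is the foot of the tangent from J: E = (46.455, 3.2335).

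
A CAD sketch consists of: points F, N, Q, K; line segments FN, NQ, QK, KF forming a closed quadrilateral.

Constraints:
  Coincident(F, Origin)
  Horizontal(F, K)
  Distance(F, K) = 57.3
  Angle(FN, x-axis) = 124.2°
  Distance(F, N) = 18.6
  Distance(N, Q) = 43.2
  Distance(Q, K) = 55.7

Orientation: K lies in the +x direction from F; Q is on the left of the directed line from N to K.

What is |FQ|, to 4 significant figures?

48.86

Checks: |NQ| = 43.20 ✓; |QK| = 55.70 ✓.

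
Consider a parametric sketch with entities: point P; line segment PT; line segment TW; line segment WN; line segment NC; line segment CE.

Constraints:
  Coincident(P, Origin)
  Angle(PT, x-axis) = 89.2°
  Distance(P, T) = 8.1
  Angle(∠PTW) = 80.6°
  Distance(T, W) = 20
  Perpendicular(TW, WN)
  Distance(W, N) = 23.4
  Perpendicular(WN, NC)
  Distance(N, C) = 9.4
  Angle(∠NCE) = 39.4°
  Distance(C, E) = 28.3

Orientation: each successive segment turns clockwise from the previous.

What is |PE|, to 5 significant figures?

31.250

P is at the origin; PT runs at 89.2° with length 8.1, so T = (0.11309, 8.0992). ∠PTW = 80.6° gives TW at -10.200° from the x-axis; with |TW| = 20.0, W = (19.797, 4.5575). TW is perpendicular to WN, so WN runs at -100.20°; with |WN| = 23.4, N = (15.653, -18.473). WN is perpendicular to NC, so NC runs at 169.80°; with |NC| = 9.4, C = (6.4018, -16.808). ∠NCE = 39.4° gives CE at 29.200° from the x-axis; with |CE| = 28.3, E = (31.105, -3.0016). Then |PE| = |E − P| = 31.250.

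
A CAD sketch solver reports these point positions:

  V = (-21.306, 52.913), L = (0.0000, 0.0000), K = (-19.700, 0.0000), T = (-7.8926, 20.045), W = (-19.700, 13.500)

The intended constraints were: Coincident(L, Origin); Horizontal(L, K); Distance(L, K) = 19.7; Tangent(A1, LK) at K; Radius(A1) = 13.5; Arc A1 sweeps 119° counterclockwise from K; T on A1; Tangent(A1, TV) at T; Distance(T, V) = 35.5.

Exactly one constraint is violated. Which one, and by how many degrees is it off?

Tangent(A1, TV) at T — off by 6.80°.

L = (0.00, 0.00) ✓; L.y = 0.00, K.y = 0.00 ✓; |LK| = 19.70 ✓; ∠(WK, KL) = 90.00° ✓; |WK| = 13.50 ✓; bearing(W→T) − bearing(W→K) = 119.0° ✓; |WT| = 13.50 ✓; ∠(WT, TV) = 96.80° ✗; |TV| = 35.50 ✓.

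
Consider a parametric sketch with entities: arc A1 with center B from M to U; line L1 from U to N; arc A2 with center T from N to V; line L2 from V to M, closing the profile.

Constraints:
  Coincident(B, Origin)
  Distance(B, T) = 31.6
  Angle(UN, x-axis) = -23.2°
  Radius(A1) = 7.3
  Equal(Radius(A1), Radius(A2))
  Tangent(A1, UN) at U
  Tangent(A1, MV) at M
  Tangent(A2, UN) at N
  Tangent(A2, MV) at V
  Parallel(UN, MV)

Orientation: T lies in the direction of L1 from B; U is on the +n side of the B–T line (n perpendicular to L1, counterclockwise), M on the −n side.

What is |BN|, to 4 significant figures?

32.43

The slot axis is L1's direction at -23.2°, so u = (cos -23.2°, sin -23.2°) = (0.9191, -0.3939) and n = (−sin -23.2°, cos -23.2°) = (0.3939, 0.9191). B is at the origin and T lies 31.6 along u from B, so T = 31.6·u = (29.04, -12.45). Tangency of A1 to both parallel lines with radius 7.3 puts U and M at B ± 7.3·n: U = (2.876, 6.710), M = (-2.876, -6.710). Equal radii place N and V the same way about T: N = T + 7.3·n = (31.92, -5.739), V = T − 7.3·n = (26.17, -19.16). Then |BN| = |N − B| = 32.43.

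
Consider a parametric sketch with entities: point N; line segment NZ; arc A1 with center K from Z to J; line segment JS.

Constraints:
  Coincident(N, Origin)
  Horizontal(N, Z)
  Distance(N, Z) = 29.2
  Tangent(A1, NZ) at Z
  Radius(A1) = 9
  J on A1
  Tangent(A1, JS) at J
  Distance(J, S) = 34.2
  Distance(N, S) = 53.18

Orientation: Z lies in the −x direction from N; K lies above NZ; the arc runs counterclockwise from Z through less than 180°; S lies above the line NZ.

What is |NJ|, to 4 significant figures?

23.42

N is at the origin; N and Z share the same y with |NZ| = 29.2 and Z on the −x side, so Z = (-29.20, 0.000). Since A1 is tangent to NZ there, KZ ⟂ NZ, so K = Z + (0, 9) = (-29.20, 9.000). Since KJ ⟂ JS (tangency), |KS| = √(9.0² + 34.2²) = 35.36 regardless of where J sits on A1. So S lies on both circle(N, 53.18) and circle(K, 35.36); the above-NZ intersection is S = (-29.32, 44.36). J is the foot of the tangent from S: J = (-20.50, 11.32).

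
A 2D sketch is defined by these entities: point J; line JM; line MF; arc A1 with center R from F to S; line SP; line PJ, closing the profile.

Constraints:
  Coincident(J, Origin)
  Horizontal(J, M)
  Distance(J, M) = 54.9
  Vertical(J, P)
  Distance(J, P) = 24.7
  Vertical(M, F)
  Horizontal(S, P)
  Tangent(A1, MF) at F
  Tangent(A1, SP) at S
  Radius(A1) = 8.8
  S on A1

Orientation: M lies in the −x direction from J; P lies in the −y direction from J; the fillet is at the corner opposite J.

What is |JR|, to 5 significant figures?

48.765

J is at the origin; JM is horizontal with |JM| = 54.9 and M on the −x side, so M = (-54.900, 0.0000). J and P share the same x with |JP| = 24.7 and P on the −y side, so P = (0.0000, -24.700). The virtual corner opposite J is at (-54.900, -24.700). Tangency of A1 to MF means the radius RF is perpendicular to MF and tangency of A1 to SP means the radius RS is perpendicular to SP, with radius 8.8, so the center R sits 8.8 in from both sides at R = (-46.100, -15.900). Then |JR| = |R − J| = 48.765.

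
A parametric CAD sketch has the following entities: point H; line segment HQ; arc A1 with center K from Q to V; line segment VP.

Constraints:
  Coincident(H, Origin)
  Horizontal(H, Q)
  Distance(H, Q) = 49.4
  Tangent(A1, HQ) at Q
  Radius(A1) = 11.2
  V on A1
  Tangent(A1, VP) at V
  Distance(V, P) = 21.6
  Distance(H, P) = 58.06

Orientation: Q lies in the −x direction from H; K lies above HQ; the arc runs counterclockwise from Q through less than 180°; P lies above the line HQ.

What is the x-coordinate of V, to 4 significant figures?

-38.85

H is at the origin; H and Q share the same y with |HQ| = 49.4 and Q on the −x side, so Q = (-49.40, 0.000). Tangency of A1 to HQ means the radius KQ is perpendicular to HQ, so K = Q + (0, 11.2) = (-49.40, 11.20). Since KV ⟂ VP (tangency), |KP| = √(11.2² + 21.6²) = 24.33 regardless of where V sits on A1. So P lies on both circle(H, 58.06) and circle(K, 24.33); the above-HQ intersection is P = (-46.09, 35.31). V is the foot of the tangent from P: V = (-38.85, 14.96).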